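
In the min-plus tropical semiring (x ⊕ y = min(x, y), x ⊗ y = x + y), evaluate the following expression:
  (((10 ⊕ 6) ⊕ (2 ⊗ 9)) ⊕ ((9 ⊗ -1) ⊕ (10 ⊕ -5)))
(((10 ⊕ 6) ⊕ (2 ⊗ 9)) ⊕ ((9 ⊗ -1) ⊕ (10 ⊕ -5))) = -5

Expand innermost to outermost. Recall ⊕ takes the minimum of its arguments and ⊗ takes their sum. Working out the expression (((10 ⊕ 6) ⊕ (2 ⊗ 9)) ⊕ ((9 ⊗ -1) ⊕ (10 ⊕ -5))) gives -5.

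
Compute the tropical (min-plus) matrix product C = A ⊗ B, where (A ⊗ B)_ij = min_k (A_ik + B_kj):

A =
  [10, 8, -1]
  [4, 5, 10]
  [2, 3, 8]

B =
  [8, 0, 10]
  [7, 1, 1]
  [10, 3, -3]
A ⊗ B =
  [9, 2, -4]
  [12, 4, 6]
  [10, 2, 4]

Apply the min-plus product entry-by-entry:
  C[0][0] = min over k of (A[0][0] + B[0][0] = 10 + 8 = 18, A[0][1] + B[1][0] = 8 + 7 = 15, A[0][2] + B[2][0] = -1 + 10 = 9) = 9 (attained at k = 2)
  C[0][1] = min over k of (A[0][0] + B[0][1] = 10 + 0 = 10, A[0][1] + B[1][1] = 8 + 1 = 9, A[0][2] + B[2][1] = -1 + 3 = 2) = 2 (attained at k = 2)
  C[0][2] = min over k of (A[0][0] + B[0][2] = 10 + 10 = 20, A[0][1] + B[1][2] = 8 + 1 = 9, A[0][2] + B[2][2] = -1 + -3 = -4) = -4 (attained at k = 2)
  C[1][0] = min over k of (A[1][0] + B[0][0] = 4 + 8 = 12, A[1][1] + B[1][0] = 5 + 7 = 12, A[1][2] + B[2][0] = 10 + 10 = 20) = 12 (attained at k = 0)
  C[1][1] = min over k of (A[1][0] + B[0][1] = 4 + 0 = 4, A[1][1] + B[1][1] = 5 + 1 = 6, A[1][2] + B[2][1] = 10 + 3 = 13) = 4 (attained at k = 0)
  C[1][2] = min over k of (A[1][0] + B[0][2] = 4 + 10 = 14, A[1][1] + B[1][2] = 5 + 1 = 6, A[1][2] + B[2][2] = 10 + -3 = 7) = 6 (attained at k = 1)
  C[2][0] = min over k of (A[2][0] + B[0][0] = 2 + 8 = 10, A[2][1] + B[1][0] = 3 + 7 = 10, A[2][2] + B[2][0] = 8 + 10 = 18) = 10 (attained at k = 0)
  C[2][1] = min over k of (A[2][0] + B[0][1] = 2 + 0 = 2, A[2][1] + B[1][1] = 3 + 1 = 4, A[2][2] + B[2][1] = 8 + 3 = 11) = 2 (attained at k = 0)
  C[2][2] = min over k of (A[2][0] + B[0][2] = 2 + 10 = 12, A[2][1] + B[1][2] = 3 + 1 = 4, A[2][2] + B[2][2] = 8 + -3 = 5) = 4 (attained at k = 1)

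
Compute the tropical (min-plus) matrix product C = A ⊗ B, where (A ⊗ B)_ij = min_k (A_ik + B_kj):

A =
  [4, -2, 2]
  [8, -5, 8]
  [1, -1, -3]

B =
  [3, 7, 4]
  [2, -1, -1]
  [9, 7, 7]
A ⊗ B =
  [0, -3, -3]
  [-3, -6, -6]
  [1, -2, -2]

Apply the min-plus product entry-by-entry:
  C[0][0] = min over k of (A[0][0] + B[0][0] = 4 + 3 = 7, A[0][1] + B[1][0] = -2 + 2 = 0, A[0][2] + B[2][0] = 2 + 9 = 11) = 0 (attained at k = 1)
  C[0][1] = min over k of (A[0][0] + B[0][1] = 4 + 7 = 11, A[0][1] + B[1][1] = -2 + -1 = -3, A[0][2] + B[2][1] = 2 + 7 = 9) = -3 (attained at k = 1)
  C[0][2] = min over k of (A[0][0] + B[0][2] = 4 + 4 = 8, A[0][1] + B[1][2] = -2 + -1 = -3, A[0][2] + B[2][2] = 2 + 7 = 9) = -3 (attained at k = 1)
  C[1][0] = min over k of (A[1][0] + B[0][0] = 8 + 3 = 11, A[1][1] + B[1][0] = -5 + 2 = -3, A[1][2] + B[2][0] = 8 + 9 = 17) = -3 (attained at k = 1)
  C[1][1] = min over k of (A[1][0] + B[0][1] = 8 + 7 = 15, A[1][1] + B[1][1] = -5 + -1 = -6, A[1][2] + B[2][1] = 8 + 7 = 15) = -6 (attained at k = 1)
  C[1][2] = min over k of (A[1][0] + B[0][2] = 8 + 4 = 12, A[1][1] + B[1][2] = -5 + -1 = -6, A[1][2] + B[2][2] = 8 + 7 = 15) = -6 (attained at k = 1)
  C[2][0] = min over k of (A[2][0] + B[0][0] = 1 + 3 = 4, A[2][1] + B[1][0] = -1 + 2 = 1, A[2][2] + B[2][0] = -3 + 9 = 6) = 1 (attained at k = 1)
  C[2][1] = min over k of (A[2][0] + B[0][1] = 1 + 7 = 8, A[2][1] + B[1][1] = -1 + -1 = -2, A[2][2] + B[2][1] = -3 + 7 = 4) = -2 (attained at k = 1)
  C[2][2] = min over k of (A[2][0] + B[0][2] = 1 + 4 = 5, A[2][1] + B[1][2] = -1 + -1 = -2, A[2][2] + B[2][2] = -3 + 7 = 4) = -2 (attained at k = 1)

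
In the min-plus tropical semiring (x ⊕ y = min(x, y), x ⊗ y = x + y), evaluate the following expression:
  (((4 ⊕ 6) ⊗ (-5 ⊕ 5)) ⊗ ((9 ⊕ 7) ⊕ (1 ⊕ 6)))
(((4 ⊕ 6) ⊗ (-5 ⊕ 5)) ⊗ ((9 ⊕ 7) ⊕ (1 ⊕ 6))) = 0

Expand innermost to outermost. Recall ⊕ takes the minimum of its arguments and ⊗ takes their sum. Working out the expression (((4 ⊕ 6) ⊗ (-5 ⊕ 5)) ⊗ ((9 ⊕ 7) ⊕ (1 ⊕ 6))) gives 0.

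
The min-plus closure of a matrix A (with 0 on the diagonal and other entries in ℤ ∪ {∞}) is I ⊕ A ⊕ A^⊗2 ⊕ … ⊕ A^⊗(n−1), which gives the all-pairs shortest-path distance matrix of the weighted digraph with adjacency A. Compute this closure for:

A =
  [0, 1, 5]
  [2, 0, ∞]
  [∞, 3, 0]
Closure =
  [0, 1, 5]
  [2, 0, 7]
  [5, 3, 0]

This is the Floyd-Warshall all-pairs shortest-path computation. For each intermediate vertex k = 0, 1, …, 2, update dist[i][j] ← min(dist[i][j], dist[i][k] + dist[k][j]). The final matrix gives, for each (i, j), the minimum total weight of any directed path from i to j (possibly empty when i = j).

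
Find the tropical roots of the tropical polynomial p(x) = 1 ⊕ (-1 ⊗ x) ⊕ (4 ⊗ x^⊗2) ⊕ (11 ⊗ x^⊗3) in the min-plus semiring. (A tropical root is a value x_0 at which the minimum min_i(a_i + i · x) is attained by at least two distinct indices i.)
Roots: {-7, -5, 2}

Each tropical root is a break point of the lower envelope of the lines y = a_i + i · x (there are 4 lines, with slopes 0, 1, ..., 3). Only the lines that attain the minimum somewhere contribute to roots; other lines are dominated. Here the surviving (envelope) indices are i = 3, i = 2, i = 1, i = 0.
Intersections between consecutive envelope lines give the roots: for adjacent envelope indices i < j the intersection is x = (a_i − a_j) / (j − i). Reading off the sorted break points: {-7, -5, 2}.
Verification: at each break x_0, at least two indices attain the minimum of min_i(a_i + i · x_0).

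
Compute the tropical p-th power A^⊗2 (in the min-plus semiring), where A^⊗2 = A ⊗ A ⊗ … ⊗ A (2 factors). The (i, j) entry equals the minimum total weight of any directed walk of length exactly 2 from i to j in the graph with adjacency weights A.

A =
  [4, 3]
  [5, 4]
A^⊗2 =
  [8, 7]
  [9, 8]

Each entry (A^⊗2)_ij equals the minimum over all length-2 walks i = v_0 → v_1 → … → v_2 = j of Σ_t A[v_t][v_{t+1}]. For example, for (i, j) = (0, 1) we minimise over 2 possible intermediate vertex sequences; the minimum is 7, attained along the walk 0 → 0 → 1.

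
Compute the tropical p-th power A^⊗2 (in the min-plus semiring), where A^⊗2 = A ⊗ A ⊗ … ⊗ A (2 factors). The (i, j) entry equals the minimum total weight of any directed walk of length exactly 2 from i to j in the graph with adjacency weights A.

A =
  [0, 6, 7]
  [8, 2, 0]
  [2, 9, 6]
A^⊗2 =
  [0, 6, 6]
  [2, 4, 2]
  [2, 8, 9]

Each entry (A^⊗2)_ij equals the minimum over all length-2 walks i = v_0 → v_1 → … → v_2 = j of Σ_t A[v_t][v_{t+1}]. For example, for (i, j) = (0, 2) we minimise over 3 possible intermediate vertex sequences; the minimum is 6, attained along the walk 0 → 1 → 2.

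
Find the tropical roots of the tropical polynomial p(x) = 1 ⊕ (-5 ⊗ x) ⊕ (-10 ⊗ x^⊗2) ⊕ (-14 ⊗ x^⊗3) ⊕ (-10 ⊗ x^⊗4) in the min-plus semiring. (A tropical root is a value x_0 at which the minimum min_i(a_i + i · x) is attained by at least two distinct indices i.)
Roots: {-4, 4, 5, 6}

Each tropical root is a break point of the lower envelope of the lines y = a_i + i · x (there are 5 lines, with slopes 0, 1, ..., 4). Only the lines that attain the minimum somewhere contribute to roots; other lines are dominated. Here the surviving (envelope) indices are i = 4, i = 3, i = 2, i = 1, i = 0.
Intersections between consecutive envelope lines give the roots: for adjacent envelope indices i < j the intersection is x = (a_i − a_j) / (j − i). Reading off the sorted break points: {-4, 4, 5, 6}.
Verification: at each break x_0, at least two indices attain the minimum of min_i(a_i + i · x_0).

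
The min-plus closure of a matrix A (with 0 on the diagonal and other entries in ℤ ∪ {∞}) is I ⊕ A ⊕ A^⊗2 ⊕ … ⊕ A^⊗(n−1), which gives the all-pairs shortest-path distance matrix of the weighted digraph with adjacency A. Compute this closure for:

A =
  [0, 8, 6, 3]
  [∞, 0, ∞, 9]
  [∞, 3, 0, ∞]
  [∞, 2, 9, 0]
Closure =
  [0, 5, 6, 3]
  [∞, 0, 18, 9]
  [∞, 3, 0, 12]
  [∞, 2, 9, 0]

This is the Floyd-Warshall all-pairs shortest-path computation. For each intermediate vertex k = 0, 1, …, 3, update dist[i][j] ← min(dist[i][j], dist[i][k] + dist[k][j]). The final matrix gives, for each (i, j), the minimum total weight of any directed path from i to j (possibly empty when i = j).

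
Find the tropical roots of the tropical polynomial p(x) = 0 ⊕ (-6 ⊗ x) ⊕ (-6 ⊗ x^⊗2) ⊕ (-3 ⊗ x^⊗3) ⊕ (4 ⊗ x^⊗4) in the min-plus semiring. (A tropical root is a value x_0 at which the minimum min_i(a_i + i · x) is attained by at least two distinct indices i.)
Roots: {-7, -3, 0, 6}

Each tropical root is a break point of the lower envelope of the lines y = a_i + i · x (there are 5 lines, with slopes 0, 1, ..., 4). Only the lines that attain the minimum somewhere contribute to roots; other lines are dominated. Here the surviving (envelope) indices are i = 4, i = 3, i = 2, i = 1, i = 0.
Intersections between consecutive envelope lines give the roots: for adjacent envelope indices i < j the intersection is x = (a_i − a_j) / (j − i). Reading off the sorted break points: {-7, -3, 0, 6}.
Verification: at each break x_0, at least two indices attain the minimum of min_i(a_i + i · x_0).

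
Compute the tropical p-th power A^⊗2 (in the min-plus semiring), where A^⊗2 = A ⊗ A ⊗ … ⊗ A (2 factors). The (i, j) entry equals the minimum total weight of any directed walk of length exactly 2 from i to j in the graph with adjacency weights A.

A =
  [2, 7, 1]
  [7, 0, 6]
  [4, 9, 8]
A^⊗2 =
  [4, 7, 3]
  [7, 0, 6]
  [6, 9, 5]

Each entry (A^⊗2)_ij equals the minimum over all length-2 walks i = v_0 → v_1 → … → v_2 = j of Σ_t A[v_t][v_{t+1}]. For example, for (i, j) = (0, 2) we minimise over 3 possible intermediate vertex sequences; the minimum is 3, attained along the walk 0 → 0 → 2.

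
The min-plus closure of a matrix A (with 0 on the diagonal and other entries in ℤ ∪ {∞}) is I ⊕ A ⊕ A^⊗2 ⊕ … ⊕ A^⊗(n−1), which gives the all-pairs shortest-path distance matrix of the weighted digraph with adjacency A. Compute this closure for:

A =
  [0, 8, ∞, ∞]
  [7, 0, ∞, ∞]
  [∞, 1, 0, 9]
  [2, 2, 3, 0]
Closure =
  [0, 8, ∞, ∞]
  [7, 0, ∞, ∞]
  [8, 1, 0, 9]
  [2, 2, 3, 0]

This is the Floyd-Warshall all-pairs shortest-path computation. For each intermediate vertex k = 0, 1, …, 3, update dist[i][j] ← min(dist[i][j], dist[i][k] + dist[k][j]). The final matrix gives, for each (i, j), the minimum total weight of any directed path from i to j (possibly empty when i = j).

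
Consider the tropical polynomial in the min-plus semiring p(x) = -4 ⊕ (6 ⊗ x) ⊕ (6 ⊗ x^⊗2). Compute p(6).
p(6) = -4

A tropical monomial a ⊗ x^⊗i evaluates to a + i · x. Evaluating each term at x = 6:
  Term 0 contributes -4 + 0 · 6 = -4
  Term 1 contributes 6 + 1 · 6 = 12
  Term 2 contributes 6 + 2 · 6 = 18
p(6) = ⊕ of these = min[-4, 12, 18] = -4.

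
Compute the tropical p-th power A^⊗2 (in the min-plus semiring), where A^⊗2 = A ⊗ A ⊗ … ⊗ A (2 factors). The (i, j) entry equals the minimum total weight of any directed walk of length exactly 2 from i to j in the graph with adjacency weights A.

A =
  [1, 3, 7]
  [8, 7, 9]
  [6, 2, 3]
A^⊗2 =
  [2, 4, 8]
  [9, 11, 12]
  [7, 5, 6]

Each entry (A^⊗2)_ij equals the minimum over all length-2 walks i = v_0 → v_1 → … → v_2 = j of Σ_t A[v_t][v_{t+1}]. For example, for (i, j) = (0, 2) we minimise over 3 possible intermediate vertex sequences; the minimum is 8, attained along the walk 0 → 0 → 2.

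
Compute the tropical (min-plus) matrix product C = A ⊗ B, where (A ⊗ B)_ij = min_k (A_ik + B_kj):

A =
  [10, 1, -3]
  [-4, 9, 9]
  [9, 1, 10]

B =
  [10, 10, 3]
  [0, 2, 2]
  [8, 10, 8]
A ⊗ B =
  [1, 3, 3]
  [6, 6, -1]
  [1, 3, 3]

Apply the min-plus product entry-by-entry:
  C[0][0] = min over k of (A[0][0] + B[0][0] = 10 + 10 = 20, A[0][1] + B[1][0] = 1 + 0 = 1, A[0][2] + B[2][0] = -3 + 8 = 5) = 1 (attained at k = 1)
  C[0][1] = min over k of (A[0][0] + B[0][1] = 10 + 10 = 20, A[0][1] + B[1][1] = 1 + 2 = 3, A[0][2] + B[2][1] = -3 + 10 = 7) = 3 (attained at k = 1)
  C[0][2] = min over k of (A[0][0] + B[0][2] = 10 + 3 = 13, A[0][1] + B[1][2] = 1 + 2 = 3, A[0][2] + B[2][2] = -3 + 8 = 5) = 3 (attained at k = 1)
  C[1][0] = min over k of (A[1][0] + B[0][0] = -4 + 10 = 6, A[1][1] + B[1][0] = 9 + 0 = 9, A[1][2] + B[2][0] = 9 + 8 = 17) = 6 (attained at k = 0)
  C[1][1] = min over k of (A[1][0] + B[0][1] = -4 + 10 = 6, A[1][1] + B[1][1] = 9 + 2 = 11, A[1][2] + B[2][1] = 9 + 10 = 19) = 6 (attained at k = 0)
  C[1][2] = min over k of (A[1][0] + B[0][2] = -4 + 3 = -1, A[1][1] + B[1][2] = 9 + 2 = 11, A[1][2] + B[2][2] = 9 + 8 = 17) = -1 (attained at k = 0)
  C[2][0] = min over k of (A[2][0] + B[0][0] = 9 + 10 = 19, A[2][1] + B[1][0] = 1 + 0 = 1, A[2][2] + B[2][0] = 10 + 8 = 18) = 1 (attained at k = 1)
  C[2][1] = min over k of (A[2][0] + B[0][1] = 9 + 10 = 19, A[2][1] + B[1][1] = 1 + 2 = 3, A[2][2] + B[2][1] = 10 + 10 = 20) = 3 (attained at k = 1)
  C[2][2] = min over k of (A[2][0] + B[0][2] = 9 + 3 = 12, A[2][1] + B[1][2] = 1 + 2 = 3, A[2][2] + B[2][2] = 10 + 8 = 18) = 3 (attained at k = 1)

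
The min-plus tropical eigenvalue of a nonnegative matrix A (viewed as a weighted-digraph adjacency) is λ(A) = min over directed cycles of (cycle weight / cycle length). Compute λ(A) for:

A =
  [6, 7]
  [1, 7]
λ(A) = 4

Enumerate directed cycles and compute their means (weight / length). Sample:
  cycle 0 → 0: weight = 6, length = 1, mean = 6/1 ≈ 6.000
  cycle 1 → 1: weight = 7, length = 1, mean = 7/1 ≈ 7.000
  cycle 0 → 1 → 0: weight = 8, length = 2, mean = 8/2 ≈ 4.000
  cycle 1 → 0 → 1: weight = 8, length = 2, mean = 8/2 ≈ 4.000
Minimum mean = 4.000, attained e.g. along the cycle 0 → 1 → 0 with weight 8 and length 2. So λ(A) = 8/2 = 4.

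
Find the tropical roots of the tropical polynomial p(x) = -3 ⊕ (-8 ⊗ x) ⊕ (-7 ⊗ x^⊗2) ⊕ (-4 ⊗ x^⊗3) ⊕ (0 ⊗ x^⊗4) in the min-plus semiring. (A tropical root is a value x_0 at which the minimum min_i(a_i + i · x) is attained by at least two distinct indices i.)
Roots: {-4, -3, -1, 5}

Each tropical root is a break point of the lower envelope of the lines y = a_i + i · x (there are 5 lines, with slopes 0, 1, ..., 4). Only the lines that attain the minimum somewhere contribute to roots; other lines are dominated. Here the surviving (envelope) indices are i = 4, i = 3, i = 2, i = 1, i = 0.
Intersections between consecutive envelope lines give the roots: for adjacent envelope indices i < j the intersection is x = (a_i − a_j) / (j − i). Reading off the sorted break points: {-4, -3, -1, 5}.
Verification: at each break x_0, at least two indices attain the minimum of min_i(a_i + i · x_0).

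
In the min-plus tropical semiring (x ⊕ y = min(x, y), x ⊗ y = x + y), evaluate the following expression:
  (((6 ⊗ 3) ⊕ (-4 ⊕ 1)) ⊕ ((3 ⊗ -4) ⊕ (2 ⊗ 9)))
(((6 ⊗ 3) ⊕ (-4 ⊕ 1)) ⊕ ((3 ⊗ -4) ⊕ (2 ⊗ 9))) = -4

Expand innermost to outermost. Recall ⊕ takes the minimum of its arguments and ⊗ takes their sum. Working out the expression (((6 ⊗ 3) ⊕ (-4 ⊕ 1)) ⊕ ((3 ⊗ -4) ⊕ (2 ⊗ 9))) gives -4.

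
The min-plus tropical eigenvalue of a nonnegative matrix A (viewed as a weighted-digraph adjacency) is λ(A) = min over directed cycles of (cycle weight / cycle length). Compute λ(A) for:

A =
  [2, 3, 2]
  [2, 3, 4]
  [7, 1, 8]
λ(A) = 5/3

Enumerate directed cycles and compute their means (weight / length). Sample:
  cycle 0 → 0: weight = 2, length = 1, mean = 2/1 ≈ 2.000
  cycle 1 → 1: weight = 3, length = 1, mean = 3/1 ≈ 3.000
  cycle 2 → 2: weight = 8, length = 1, mean = 8/1 ≈ 8.000
  cycle 0 → 1 → 0: weight = 5, length = 2, mean = 5/2 ≈ 2.500
  cycle 0 → 2 → 0: weight = 9, length = 2, mean = 9/2 ≈ 4.500
  cycle 1 → 0 → 1: weight = 5, length = 2, mean = 5/2 ≈ 2.500
Minimum mean = 1.667, attained e.g. along the cycle 0 → 2 → 1 → 0 with weight 5 and length 3. So λ(A) = 5/3 = 5/3.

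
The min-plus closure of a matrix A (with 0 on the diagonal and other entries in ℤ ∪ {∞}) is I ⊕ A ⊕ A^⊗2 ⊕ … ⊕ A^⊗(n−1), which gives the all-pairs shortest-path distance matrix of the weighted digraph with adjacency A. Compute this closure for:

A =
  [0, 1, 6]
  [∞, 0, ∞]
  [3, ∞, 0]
Closure =
  [0, 1, 6]
  [∞, 0, ∞]
  [3, 4, 0]

This is the Floyd-Warshall all-pairs shortest-path computation. For each intermediate vertex k = 0, 1, …, 2, update dist[i][j] ← min(dist[i][j], dist[i][k] + dist[k][j]). The final matrix gives, for each (i, j), the minimum total weight of any directed path from i to j (possibly empty when i = j).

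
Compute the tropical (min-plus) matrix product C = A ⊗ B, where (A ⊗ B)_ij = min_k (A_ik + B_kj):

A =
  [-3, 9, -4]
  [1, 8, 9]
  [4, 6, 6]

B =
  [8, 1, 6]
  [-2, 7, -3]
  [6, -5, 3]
A ⊗ B =
  [2, -9, -1]
  [6, 2, 5]
  [4, 1, 3]

Apply the min-plus product entry-by-entry:
  C[0][0] = min over k of (A[0][0] + B[0][0] = -3 + 8 = 5, A[0][1] + B[1][0] = 9 + -2 = 7, A[0][2] + B[2][0] = -4 + 6 = 2) = 2 (attained at k = 2)
  C[0][1] = min over k of (A[0][0] + B[0][1] = -3 + 1 = -2, A[0][1] + B[1][1] = 9 + 7 = 16, A[0][2] + B[2][1] = -4 + -5 = -9) = -9 (attained at k = 2)
  C[0][2] = min over k of (A[0][0] + B[0][2] = -3 + 6 = 3, A[0][1] + B[1][2] = 9 + -3 = 6, A[0][2] + B[2][2] = -4 + 3 = -1) = -1 (attained at k = 2)
  C[1][0] = min over k of (A[1][0] + B[0][0] = 1 + 8 = 9, A[1][1] + B[1][0] = 8 + -2 = 6, A[1][2] + B[2][0] = 9 + 6 = 15) = 6 (attained at k = 1)
  C[1][1] = min over k of (A[1][0] + B[0][1] = 1 + 1 = 2, A[1][1] + B[1][1] = 8 + 7 = 15, A[1][2] + B[2][1] = 9 + -5 = 4) = 2 (attained at k = 0)
  C[1][2] = min over k of (A[1][0] + B[0][2] = 1 + 6 = 7, A[1][1] + B[1][2] = 8 + -3 = 5, A[1][2] + B[2][2] = 9 + 3 = 12) = 5 (attained at k = 1)
  C[2][0] = min over k of (A[2][0] + B[0][0] = 4 + 8 = 12, A[2][1] + B[1][0] = 6 + -2 = 4, A[2][2] + B[2][0] = 6 + 6 = 12) = 4 (attained at k = 1)
  C[2][1] = min over k of (A[2][0] + B[0][1] = 4 + 1 = 5, A[2][1] + B[1][1] = 6 + 7 = 13, A[2][2] + B[2][1] = 6 + -5 = 1) = 1 (attained at k = 2)
  C[2][2] = min over k of (A[2][0] + B[0][2] = 4 + 6 = 10, A[2][1] + B[1][2] = 6 + -3 = 3, A[2][2] + B[2][2] = 6 + 3 = 9) = 3 (attained at k = 1)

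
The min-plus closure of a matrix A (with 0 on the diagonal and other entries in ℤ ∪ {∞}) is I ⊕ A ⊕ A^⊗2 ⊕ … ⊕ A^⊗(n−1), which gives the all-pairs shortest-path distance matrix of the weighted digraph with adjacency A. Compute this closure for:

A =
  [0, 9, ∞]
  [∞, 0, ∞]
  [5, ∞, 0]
Closure =
  [0, 9, ∞]
  [∞, 0, ∞]
  [5, 14, 0]

This is the Floyd-Warshall all-pairs shortest-path computation. For each intermediate vertex k = 0, 1, …, 2, update dist[i][j] ← min(dist[i][j], dist[i][k] + dist[k][j]). The final matrix gives, for each (i, j), the minimum total weight of any directed path from i to j (possibly empty when i = j).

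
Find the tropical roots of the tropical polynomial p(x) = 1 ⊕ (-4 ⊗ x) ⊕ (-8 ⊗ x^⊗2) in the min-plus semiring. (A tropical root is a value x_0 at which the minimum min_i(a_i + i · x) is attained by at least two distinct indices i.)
Roots: {4, 5}

Each tropical root is a break point of the lower envelope of the lines y = a_i + i · x (there are 3 lines, with slopes 0, 1, ..., 2). Only the lines that attain the minimum somewhere contribute to roots; other lines are dominated. Here the surviving (envelope) indices are i = 2, i = 1, i = 0.
Intersections between consecutive envelope lines give the roots: for adjacent envelope indices i < j the intersection is x = (a_i − a_j) / (j − i). Reading off the sorted break points: {4, 5}.
Verification: at each break x_0, at least two indices attain the minimum of min_i(a_i + i · x_0).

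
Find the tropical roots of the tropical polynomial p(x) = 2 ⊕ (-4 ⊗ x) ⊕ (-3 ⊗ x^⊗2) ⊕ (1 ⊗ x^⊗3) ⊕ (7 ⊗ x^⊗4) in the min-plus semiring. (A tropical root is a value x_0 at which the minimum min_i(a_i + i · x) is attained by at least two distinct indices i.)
Roots: {-6, -4, -1, 6}

Each tropical root is a break point of the lower envelope of the lines y = a_i + i · x (there are 5 lines, with slopes 0, 1, ..., 4). Only the lines that attain the minimum somewhere contribute to roots; other lines are dominated. Here the surviving (envelope) indices are i = 4, i = 3, i = 2, i = 1, i = 0.
Intersections between consecutive envelope lines give the roots: for adjacent envelope indices i < j the intersection is x = (a_i − a_j) / (j − i). Reading off the sorted break points: {-6, -4, -1, 6}.
Verification: at each break x_0, at least two indices attain the minimum of min_i(a_i + i · x_0).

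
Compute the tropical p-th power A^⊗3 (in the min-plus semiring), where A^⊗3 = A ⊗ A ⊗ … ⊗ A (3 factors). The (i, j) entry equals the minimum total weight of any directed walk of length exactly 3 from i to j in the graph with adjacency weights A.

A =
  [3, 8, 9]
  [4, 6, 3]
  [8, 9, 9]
A^⊗3 =
  [9, 14, 14]
  [10, 15, 15]
  [14, 19, 18]

Each entry (A^⊗3)_ij equals the minimum over all length-3 walks i = v_0 → v_1 → … → v_3 = j of Σ_t A[v_t][v_{t+1}]. For example, for (i, j) = (0, 2) we minimise over 9 possible intermediate vertex sequences; the minimum is 14, attained along the walk 0 → 0 → 1 → 2.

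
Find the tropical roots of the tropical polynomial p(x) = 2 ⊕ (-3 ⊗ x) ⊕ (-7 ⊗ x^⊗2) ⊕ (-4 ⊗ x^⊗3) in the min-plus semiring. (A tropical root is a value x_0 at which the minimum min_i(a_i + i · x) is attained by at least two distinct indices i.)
Roots: {-3, 4, 5}

Each tropical root is a break point of the lower envelope of the lines y = a_i + i · x (there are 4 lines, with slopes 0, 1, ..., 3). Only the lines that attain the minimum somewhere contribute to roots; other lines are dominated. Here the surviving (envelope) indices are i = 3, i = 2, i = 1, i = 0.
Intersections between consecutive envelope lines give the roots: for adjacent envelope indices i < j the intersection is x = (a_i − a_j) / (j − i). Reading off the sorted break points: {-3, 4, 5}.
Verification: at each break x_0, at least two indices attain the minimum of min_i(a_i + i · x_0).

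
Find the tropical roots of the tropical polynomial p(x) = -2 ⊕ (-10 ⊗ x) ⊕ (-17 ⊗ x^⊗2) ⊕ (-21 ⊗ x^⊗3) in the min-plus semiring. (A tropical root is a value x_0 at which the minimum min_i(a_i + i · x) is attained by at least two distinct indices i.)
Roots: {4, 7, 8}

Each tropical root is a break point of the lower envelope of the lines y = a_i + i · x (there are 4 lines, with slopes 0, 1, ..., 3). Only the lines that attain the minimum somewhere contribute to roots; other lines are dominated. Here the surviving (envelope) indices are i = 3, i = 2, i = 1, i = 0.
Intersections between consecutive envelope lines give the roots: for adjacent envelope indices i < j the intersection is x = (a_i − a_j) / (j − i). Reading off the sorted break points: {4, 7, 8}.
Verification: at each break x_0, at least two indices attain the minimum of min_i(a_i + i · x_0).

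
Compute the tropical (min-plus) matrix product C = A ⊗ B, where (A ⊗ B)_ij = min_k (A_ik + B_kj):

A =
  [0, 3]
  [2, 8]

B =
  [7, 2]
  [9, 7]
A ⊗ B =
  [7, 2]
  [9, 4]

Apply the min-plus product entry-by-entry:
  C[0][0] = min over k of (A[0][0] + B[0][0] = 0 + 7 = 7, A[0][1] + B[1][0] = 3 + 9 = 12) = 7 (attained at k = 0)
  C[0][1] = min over k of (A[0][0] + B[0][1] = 0 + 2 = 2, A[0][1] + B[1][1] = 3 + 7 = 10) = 2 (attained at k = 0)
  C[1][0] = min over k of (A[1][0] + B[0][0] = 2 + 7 = 9, A[1][1] + B[1][0] = 8 + 9 = 17) = 9 (attained at k = 0)
  C[1][1] = min over k of (A[1][0] + B[0][1] = 2 + 2 = 4, A[1][1] + B[1][1] = 8 + 7 = 15) = 4 (attained at k = 0)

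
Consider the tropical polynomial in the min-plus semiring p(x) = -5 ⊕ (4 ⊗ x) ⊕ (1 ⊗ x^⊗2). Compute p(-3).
p(-3) = -5

A tropical monomial a ⊗ x^⊗i evaluates to a + i · x. Evaluating each term at x = -3:
  Term 0 contributes -5 + 0 · -3 = -5
  Term 1 contributes 4 + 1 · -3 = 1
  Term 2 contributes 1 + 2 · -3 = -5
p(-3) = ⊕ of these = min[-5, 1, -5] = -5.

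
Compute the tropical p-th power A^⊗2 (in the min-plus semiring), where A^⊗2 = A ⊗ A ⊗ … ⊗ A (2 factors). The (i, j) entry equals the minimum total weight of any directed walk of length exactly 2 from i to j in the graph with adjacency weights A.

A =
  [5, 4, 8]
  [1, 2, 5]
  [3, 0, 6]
A^⊗2 =
  [5, 6, 9]
  [3, 4, 7]
  [1, 2, 5]

Each entry (A^⊗2)_ij equals the minimum over all length-2 walks i = v_0 → v_1 → … → v_2 = j of Σ_t A[v_t][v_{t+1}]. For example, for (i, j) = (0, 2) we minimise over 3 possible intermediate vertex sequences; the minimum is 9, attained along the walk 0 → 1 → 2.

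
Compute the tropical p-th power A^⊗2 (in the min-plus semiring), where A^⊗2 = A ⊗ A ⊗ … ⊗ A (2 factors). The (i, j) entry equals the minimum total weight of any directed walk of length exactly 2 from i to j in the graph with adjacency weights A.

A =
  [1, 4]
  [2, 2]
A^⊗2 =
  [2, 5]
  [3, 4]

Each entry (A^⊗2)_ij equals the minimum over all length-2 walks i = v_0 → v_1 → … → v_2 = j of Σ_t A[v_t][v_{t+1}]. For example, for (i, j) = (0, 1) we minimise over 2 possible intermediate vertex sequences; the minimum is 5, attained along the walk 0 → 0 → 1.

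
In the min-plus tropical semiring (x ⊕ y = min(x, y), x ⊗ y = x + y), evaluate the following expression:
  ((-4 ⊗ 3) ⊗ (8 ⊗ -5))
((-4 ⊗ 3) ⊗ (8 ⊗ -5)) = 2

Expand innermost to outermost. Recall ⊕ takes the minimum of its arguments and ⊗ takes their sum. Working out the expression ((-4 ⊗ 3) ⊗ (8 ⊗ -5)) gives 2.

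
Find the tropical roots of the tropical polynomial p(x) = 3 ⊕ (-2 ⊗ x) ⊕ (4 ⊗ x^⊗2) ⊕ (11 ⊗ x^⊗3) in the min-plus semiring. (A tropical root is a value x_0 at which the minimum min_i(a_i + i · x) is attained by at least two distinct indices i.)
Roots: {-7, -6, 5}

Each tropical root is a break point of the lower envelope of the lines y = a_i + i · x (there are 4 lines, with slopes 0, 1, ..., 3). Only the lines that attain the minimum somewhere contribute to roots; other lines are dominated. Here the surviving (envelope) indices are i = 3, i = 2, i = 1, i = 0.
Intersections between consecutive envelope lines give the roots: for adjacent envelope indices i < j the intersection is x = (a_i − a_j) / (j − i). Reading off the sorted break points: {-7, -6, 5}.
Verification: at each break x_0, at least two indices attain the minimum of min_i(a_i + i · x_0).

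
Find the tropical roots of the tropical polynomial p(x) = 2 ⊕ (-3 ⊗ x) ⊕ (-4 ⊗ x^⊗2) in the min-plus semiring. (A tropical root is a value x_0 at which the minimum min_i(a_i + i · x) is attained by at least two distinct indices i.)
Roots: {1, 5}

Each tropical root is a break point of the lower envelope of the lines y = a_i + i · x (there are 3 lines, with slopes 0, 1, ..., 2). Only the lines that attain the minimum somewhere contribute to roots; other lines are dominated. Here the surviving (envelope) indices are i = 2, i = 1, i = 0.
Intersections between consecutive envelope lines give the roots: for adjacent envelope indices i < j the intersection is x = (a_i − a_j) / (j − i). Reading off the sorted break points: {1, 5}.
Verification: at each break x_0, at least two indices attain the minimum of min_i(a_i + i · x_0).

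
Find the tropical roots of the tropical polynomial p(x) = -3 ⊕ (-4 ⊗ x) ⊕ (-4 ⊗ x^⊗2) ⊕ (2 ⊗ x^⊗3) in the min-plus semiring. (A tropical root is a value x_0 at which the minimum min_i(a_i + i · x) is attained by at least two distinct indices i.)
Roots: {-6, 0, 1}

Each tropical root is a break point of the lower envelope of the lines y = a_i + i · x (there are 4 lines, with slopes 0, 1, ..., 3). Only the lines that attain the minimum somewhere contribute to roots; other lines are dominated. Here the surviving (envelope) indices are i = 3, i = 2, i = 1, i = 0.
Intersections between consecutive envelope lines give the roots: for adjacent envelope indices i < j the intersection is x = (a_i − a_j) / (j − i). Reading off the sorted break points: {-6, 0, 1}.
Verification: at each break x_0, at least two indices attain the minimum of min_i(a_i + i · x_0).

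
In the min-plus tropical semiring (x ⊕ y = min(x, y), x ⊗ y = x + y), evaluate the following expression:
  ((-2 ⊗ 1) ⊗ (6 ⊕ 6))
((-2 ⊗ 1) ⊗ (6 ⊕ 6)) = 5

Expand innermost to outermost. Recall ⊕ takes the minimum of its arguments and ⊗ takes their sum. Working out the expression ((-2 ⊗ 1) ⊗ (6 ⊕ 6)) gives 5.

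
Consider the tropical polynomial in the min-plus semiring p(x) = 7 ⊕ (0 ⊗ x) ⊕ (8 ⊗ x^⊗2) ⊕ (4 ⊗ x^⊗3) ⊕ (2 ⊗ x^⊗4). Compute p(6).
p(6) = 6

A tropical monomial a ⊗ x^⊗i evaluates to a + i · x. Evaluating each term at x = 6:
  Term 0 contributes 7 + 0 · 6 = 7
  Term 1 contributes 0 + 1 · 6 = 6
  Term 2 contributes 8 + 2 · 6 = 20
  Term 3 contributes 4 + 3 · 6 = 22
  Term 4 contributes 2 + 4 · 6 = 26
p(6) = ⊕ of these = min[7, 6, 20, 22, 26] = 6.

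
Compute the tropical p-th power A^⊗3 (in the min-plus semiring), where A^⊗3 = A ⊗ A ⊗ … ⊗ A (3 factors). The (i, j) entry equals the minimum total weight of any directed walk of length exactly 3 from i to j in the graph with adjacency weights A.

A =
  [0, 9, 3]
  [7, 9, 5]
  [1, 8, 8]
A^⊗3 =
  [0, 9, 3]
  [6, 15, 9]
  [1, 10, 4]

Each entry (A^⊗3)_ij equals the minimum over all length-3 walks i = v_0 → v_1 → … → v_3 = j of Σ_t A[v_t][v_{t+1}]. For example, for (i, j) = (0, 2) we minimise over 9 possible intermediate vertex sequences; the minimum is 3, attained along the walk 0 → 0 → 0 → 2.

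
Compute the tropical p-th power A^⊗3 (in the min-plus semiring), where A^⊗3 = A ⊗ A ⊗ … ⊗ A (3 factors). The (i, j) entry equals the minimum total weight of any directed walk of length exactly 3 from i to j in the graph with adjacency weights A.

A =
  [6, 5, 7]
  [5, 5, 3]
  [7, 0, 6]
A^⊗3 =
  [12, 8, 10]
  [8, 8, 6]
  [10, 3, 8]

Each entry (A^⊗3)_ij equals the minimum over all length-3 walks i = v_0 → v_1 → … → v_3 = j of Σ_t A[v_t][v_{t+1}]. For example, for (i, j) = (0, 2) we minimise over 9 possible intermediate vertex sequences; the minimum is 10, attained along the walk 0 → 2 → 1 → 2.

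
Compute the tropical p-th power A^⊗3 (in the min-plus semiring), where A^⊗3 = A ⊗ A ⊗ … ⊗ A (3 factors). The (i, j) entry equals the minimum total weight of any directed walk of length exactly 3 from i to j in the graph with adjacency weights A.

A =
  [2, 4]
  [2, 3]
A^⊗3 =
  [6, 8]
  [6, 8]

Each entry (A^⊗3)_ij equals the minimum over all length-3 walks i = v_0 → v_1 → … → v_3 = j of Σ_t A[v_t][v_{t+1}]. For example, for (i, j) = (0, 1) we minimise over 4 possible intermediate vertex sequences; the minimum is 8, attained along the walk 0 → 0 → 0 → 1.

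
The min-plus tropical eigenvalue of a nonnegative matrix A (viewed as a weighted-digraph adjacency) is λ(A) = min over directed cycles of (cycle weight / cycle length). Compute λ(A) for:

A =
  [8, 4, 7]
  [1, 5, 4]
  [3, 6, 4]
λ(A) = 5/2

Enumerate directed cycles and compute their means (weight / length). Sample:
  cycle 0 → 0: weight = 8, length = 1, mean = 8/1 ≈ 8.000
  cycle 1 → 1: weight = 5, length = 1, mean = 5/1 ≈ 5.000
  cycle 2 → 2: weight = 4, length = 1, mean = 4/1 ≈ 4.000
  cycle 0 → 1 → 0: weight = 5, length = 2, mean = 5/2 ≈ 2.500
  cycle 0 → 2 → 0: weight = 10, length = 2, mean = 10/2 ≈ 5.000
  cycle 1 → 0 → 1: weight = 5, length = 2, mean = 5/2 ≈ 2.500
Minimum mean = 2.500, attained e.g. along the cycle 0 → 1 → 0 with weight 5 and length 2. So λ(A) = 5/2 = 5/2.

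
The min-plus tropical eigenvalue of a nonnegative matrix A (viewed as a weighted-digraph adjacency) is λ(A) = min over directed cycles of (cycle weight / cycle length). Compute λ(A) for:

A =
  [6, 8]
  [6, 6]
λ(A) = 6

Enumerate directed cycles and compute their means (weight / length). Sample:
  cycle 0 → 0: weight = 6, length = 1, mean = 6/1 ≈ 6.000
  cycle 1 → 1: weight = 6, length = 1, mean = 6/1 ≈ 6.000
  cycle 0 → 1 → 0: weight = 14, length = 2, mean = 14/2 ≈ 7.000
  cycle 1 → 0 → 1: weight = 14, length = 2, mean = 14/2 ≈ 7.000
Minimum mean = 6.000, attained e.g. along the cycle 0 → 0 with weight 6 and length 1. So λ(A) = 6/1 = 6.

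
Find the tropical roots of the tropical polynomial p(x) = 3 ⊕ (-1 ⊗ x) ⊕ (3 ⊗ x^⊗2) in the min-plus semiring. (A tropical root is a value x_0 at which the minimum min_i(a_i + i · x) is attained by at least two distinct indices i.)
Roots: {-4, 4}

Each tropical root is a break point of the lower envelope of the lines y = a_i + i · x (there are 3 lines, with slopes 0, 1, ..., 2). Only the lines that attain the minimum somewhere contribute to roots; other lines are dominated. Here the surviving (envelope) indices are i = 2, i = 1, i = 0.
Intersections between consecutive envelope lines give the roots: for adjacent envelope indices i < j the intersection is x = (a_i − a_j) / (j − i). Reading off the sorted break points: {-4, 4}.
Verification: at each break x_0, at least two indices attain the minimum of min_i(a_i + i · x_0).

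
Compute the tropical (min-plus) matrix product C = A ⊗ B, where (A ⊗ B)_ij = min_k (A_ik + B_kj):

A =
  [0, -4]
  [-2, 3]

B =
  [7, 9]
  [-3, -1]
A ⊗ B =
  [-7, -5]
  [0, 2]

Apply the min-plus product entry-by-entry:
  C[0][0] = min over k of (A[0][0] + B[0][0] = 0 + 7 = 7, A[0][1] + B[1][0] = -4 + -3 = -7) = -7 (attained at k = 1)
  C[0][1] = min over k of (A[0][0] + B[0][1] = 0 + 9 = 9, A[0][1] + B[1][1] = -4 + -1 = -5) = -5 (attained at k = 1)
  C[1][0] = min over k of (A[1][0] + B[0][0] = -2 + 7 = 5, A[1][1] + B[1][0] = 3 + -3 = 0) = 0 (attained at k = 1)
  C[1][1] = min over k of (A[1][0] + B[0][1] = -2 + 9 = 7, A[1][1] + B[1][1] = 3 + -1 = 2) = 2 (attained at k = 1)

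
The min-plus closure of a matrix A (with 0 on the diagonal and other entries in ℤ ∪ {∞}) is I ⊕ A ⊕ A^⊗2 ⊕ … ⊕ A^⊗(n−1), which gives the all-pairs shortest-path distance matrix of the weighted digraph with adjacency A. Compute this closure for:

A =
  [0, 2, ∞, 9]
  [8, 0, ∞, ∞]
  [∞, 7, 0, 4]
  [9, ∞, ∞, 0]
Closure =
  [0, 2, ∞, 9]
  [8, 0, ∞, 17]
  [13, 7, 0, 4]
  [9, 11, ∞, 0]

This is the Floyd-Warshall all-pairs shortest-path computation. For each intermediate vertex k = 0, 1, …, 3, update dist[i][j] ← min(dist[i][j], dist[i][k] + dist[k][j]). The final matrix gives, for each (i, j), the minimum total weight of any directed path from i to j (possibly empty when i = j).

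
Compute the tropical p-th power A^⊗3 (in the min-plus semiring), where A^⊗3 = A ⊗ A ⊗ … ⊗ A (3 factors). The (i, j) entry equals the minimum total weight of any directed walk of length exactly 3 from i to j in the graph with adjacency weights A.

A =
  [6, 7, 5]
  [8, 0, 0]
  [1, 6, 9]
A^⊗3 =
  [8, 7, 7]
  [1, 0, 0]
  [7, 6, 6]

Each entry (A^⊗3)_ij equals the minimum over all length-3 walks i = v_0 → v_1 → … → v_3 = j of Σ_t A[v_t][v_{t+1}]. For example, for (i, j) = (0, 2) we minimise over 9 possible intermediate vertex sequences; the minimum is 7, attained along the walk 0 → 1 → 1 → 2.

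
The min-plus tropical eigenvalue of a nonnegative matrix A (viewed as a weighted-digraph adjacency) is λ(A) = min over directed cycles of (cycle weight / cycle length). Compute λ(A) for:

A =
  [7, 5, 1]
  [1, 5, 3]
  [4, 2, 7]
λ(A) = 4/3

Enumerate directed cycles and compute their means (weight / length). Sample:
  cycle 0 → 0: weight = 7, length = 1, mean = 7/1 ≈ 7.000
  cycle 1 → 1: weight = 5, length = 1, mean = 5/1 ≈ 5.000
  cycle 2 → 2: weight = 7, length = 1, mean = 7/1 ≈ 7.000
  cycle 0 → 1 → 0: weight = 6, length = 2, mean = 6/2 ≈ 3.000
  cycle 0 → 2 → 0: weight = 5, length = 2, mean = 5/2 ≈ 2.500
  cycle 1 → 0 → 1: weight = 6, length = 2, mean = 6/2 ≈ 3.000
Minimum mean = 1.333, attained e.g. along the cycle 0 → 2 → 1 → 0 with weight 4 and length 3. So λ(A) = 4/3 = 4/3.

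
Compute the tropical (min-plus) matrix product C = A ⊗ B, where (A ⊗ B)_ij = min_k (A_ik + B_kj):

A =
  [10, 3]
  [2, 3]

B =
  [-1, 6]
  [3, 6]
A ⊗ B =
  [6, 9]
  [1, 8]

Apply the min-plus product entry-by-entry:
  C[0][0] = min over k of (A[0][0] + B[0][0] = 10 + -1 = 9, A[0][1] + B[1][0] = 3 + 3 = 6) = 6 (attained at k = 1)
  C[0][1] = min over k of (A[0][0] + B[0][1] = 10 + 6 = 16, A[0][1] + B[1][1] = 3 + 6 = 9) = 9 (attained at k = 1)
  C[1][0] = min over k of (A[1][0] + B[0][0] = 2 + -1 = 1, A[1][1] + B[1][0] = 3 + 3 = 6) = 1 (attained at k = 0)
  C[1][1] = min over k of (A[1][0] + B[0][1] = 2 + 6 = 8, A[1][1] + B[1][1] = 3 + 6 = 9) = 8 (attained at k = 0)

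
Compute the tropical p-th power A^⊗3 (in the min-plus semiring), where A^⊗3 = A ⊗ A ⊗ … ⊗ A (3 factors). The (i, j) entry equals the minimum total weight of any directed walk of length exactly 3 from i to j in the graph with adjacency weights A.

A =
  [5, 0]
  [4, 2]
A^⊗3 =
  [6, 4]
  [8, 6]

Each entry (A^⊗3)_ij equals the minimum over all length-3 walks i = v_0 → v_1 → … → v_3 = j of Σ_t A[v_t][v_{t+1}]. For example, for (i, j) = (0, 1) we minimise over 4 possible intermediate vertex sequences; the minimum is 4, attained along the walk 0 → 1 → 0 → 1.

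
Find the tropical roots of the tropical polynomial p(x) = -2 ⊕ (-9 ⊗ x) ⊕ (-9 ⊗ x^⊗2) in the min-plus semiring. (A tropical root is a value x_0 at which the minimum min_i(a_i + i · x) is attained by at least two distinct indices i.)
Roots: {0, 7}

Each tropical root is a break point of the lower envelope of the lines y = a_i + i · x (there are 3 lines, with slopes 0, 1, ..., 2). Only the lines that attain the minimum somewhere contribute to roots; other lines are dominated. Here the surviving (envelope) indices are i = 2, i = 1, i = 0.
Intersections between consecutive envelope lines give the roots: for adjacent envelope indices i < j the intersection is x = (a_i − a_j) / (j − i). Reading off the sorted break points: {0, 7}.
Verification: at each break x_0, at least two indices attain the minimum of min_i(a_i + i · x_0).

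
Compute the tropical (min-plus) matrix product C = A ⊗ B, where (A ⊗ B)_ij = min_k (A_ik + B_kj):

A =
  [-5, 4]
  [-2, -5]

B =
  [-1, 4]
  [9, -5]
A ⊗ B =
  [-6, -1]
  [-3, -10]

Apply the min-plus product entry-by-entry:
  C[0][0] = min over k of (A[0][0] + B[0][0] = -5 + -1 = -6, A[0][1] + B[1][0] = 4 + 9 = 13) = -6 (attained at k = 0)
  C[0][1] = min over k of (A[0][0] + B[0][1] = -5 + 4 = -1, A[0][1] + B[1][1] = 4 + -5 = -1) = -1 (attained at k = 0)
  C[1][0] = min over k of (A[1][0] + B[0][0] = -2 + -1 = -3, A[1][1] + B[1][0] = -5 + 9 = 4) = -3 (attained at k = 0)
  C[1][1] = min over k of (A[1][0] + B[0][1] = -2 + 4 = 2, A[1][1] + B[1][1] = -5 + -5 = -10) = -10 (attained at k = 1)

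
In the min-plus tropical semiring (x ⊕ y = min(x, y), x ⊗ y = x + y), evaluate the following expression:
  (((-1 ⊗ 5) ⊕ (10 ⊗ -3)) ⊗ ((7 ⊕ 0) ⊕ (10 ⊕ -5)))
(((-1 ⊗ 5) ⊕ (10 ⊗ -3)) ⊗ ((7 ⊕ 0) ⊕ (10 ⊕ -5))) = -1

Expand innermost to outermost. Recall ⊕ takes the minimum of its arguments and ⊗ takes their sum. Working out the expression (((-1 ⊗ 5) ⊕ (10 ⊗ -3)) ⊗ ((7 ⊕ 0) ⊕ (10 ⊕ -5))) gives -1.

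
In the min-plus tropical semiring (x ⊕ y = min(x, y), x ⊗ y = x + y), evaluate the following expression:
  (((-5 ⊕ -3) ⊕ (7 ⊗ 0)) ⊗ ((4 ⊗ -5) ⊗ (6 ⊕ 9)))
(((-5 ⊕ -3) ⊕ (7 ⊗ 0)) ⊗ ((4 ⊗ -5) ⊗ (6 ⊕ 9))) = 0

Expand innermost to outermost. Recall ⊕ takes the minimum of its arguments and ⊗ takes their sum. Working out the expression (((-5 ⊕ -3) ⊕ (7 ⊗ 0)) ⊗ ((4 ⊗ -5) ⊗ (6 ⊕ 9))) gives 0.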